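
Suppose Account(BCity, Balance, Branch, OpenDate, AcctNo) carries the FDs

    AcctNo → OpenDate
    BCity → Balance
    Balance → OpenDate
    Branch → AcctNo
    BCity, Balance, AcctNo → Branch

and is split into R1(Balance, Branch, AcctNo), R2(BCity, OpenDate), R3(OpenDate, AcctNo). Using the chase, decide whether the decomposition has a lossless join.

Chase test. Columns are BCity, Balance, Branch, OpenDate, AcctNo; row i has aⱼ where attribute j ∈ Ri, else bᵢⱼ.
Initial tableau (one row per fragment):
  row 1: b11 a2 a3 b14 a5
  row 2: a1 b22 b23 a4 b25
  row 3: b31 b32 b33 a4 a5
Rows 1 and 3 agree on AcctNo; apply AcctNo→OpenDate and equate their OpenDate entries.
No row becomes fully distinguished — the join is lossy.

No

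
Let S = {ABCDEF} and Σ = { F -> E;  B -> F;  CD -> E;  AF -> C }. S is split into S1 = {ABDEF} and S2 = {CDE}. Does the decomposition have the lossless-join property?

Common attributes: S1 ∩ S2 = {DE}.
No dependency enlarges {DE}, so (DE)⁺ = {DE}.
The closure contains neither all of S1 = {ABDEF} nor all of S2 = {CDE}, so the common attributes are not a superkey of either fragment. The join is lossy.

No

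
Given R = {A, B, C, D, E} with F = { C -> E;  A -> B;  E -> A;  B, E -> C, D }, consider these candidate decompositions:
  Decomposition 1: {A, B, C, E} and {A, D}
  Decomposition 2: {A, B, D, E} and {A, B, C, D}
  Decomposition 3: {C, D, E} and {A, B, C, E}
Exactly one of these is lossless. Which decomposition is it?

Decomposition 3

Decomposition 1: common = {A}, closure = {A, B} → lossy.
Decomposition 2: common = {A, B, D}, closure = {A, B, D} → lossy.
Decomposition 3: common = {C, E}, closure = {A, B, C, D, E} → lossless.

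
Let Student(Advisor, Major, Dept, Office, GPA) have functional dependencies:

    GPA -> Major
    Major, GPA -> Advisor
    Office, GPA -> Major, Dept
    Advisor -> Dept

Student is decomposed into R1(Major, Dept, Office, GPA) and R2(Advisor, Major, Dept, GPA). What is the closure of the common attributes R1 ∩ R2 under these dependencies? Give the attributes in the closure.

R1 ∩ R2 = {Major, Dept, GPA}.
Major, GPA → Advisor applies, adding Advisor
Closure: {Advisor, Major, Dept, GPA}.

Advisor, Major, Dept, GPA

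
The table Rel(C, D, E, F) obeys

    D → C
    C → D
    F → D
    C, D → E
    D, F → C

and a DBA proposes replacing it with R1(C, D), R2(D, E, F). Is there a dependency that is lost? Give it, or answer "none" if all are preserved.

D → C lies within R1.
C → D lies within R1.
F → D lies within R2.
C, D → E: restricted closure across fragments reaches E.
D, F → C: restricted closure across fragments reaches C.
Every dependency is enforceable on the fragments, so the decomposition is dependency-preserving.

none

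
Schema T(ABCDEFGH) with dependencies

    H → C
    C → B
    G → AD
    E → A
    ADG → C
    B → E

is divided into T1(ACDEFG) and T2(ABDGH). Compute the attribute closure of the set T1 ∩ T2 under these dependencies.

ABCDEG

T1 ∩ T2 = {ADG}.
ADG → C applies, adding C
C → B applies, adding B
B → E applies, adding E
Closure: {ABCDEG}.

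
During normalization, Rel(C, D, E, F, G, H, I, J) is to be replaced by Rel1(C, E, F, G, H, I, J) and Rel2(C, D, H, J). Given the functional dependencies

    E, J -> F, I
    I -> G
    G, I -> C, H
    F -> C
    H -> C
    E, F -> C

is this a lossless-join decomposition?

Common attributes: Rel1 ∩ Rel2 = {C, H, J}.
No dependency enlarges {C, H, J}, so (C, H, J)⁺ = {C, H, J}.
The closure contains neither all of Rel1 = {C, E, F, G, H, I, J} nor all of Rel2 = {C, D, H, J}, so the common attributes are not a superkey of either fragment. The join is lossy.

No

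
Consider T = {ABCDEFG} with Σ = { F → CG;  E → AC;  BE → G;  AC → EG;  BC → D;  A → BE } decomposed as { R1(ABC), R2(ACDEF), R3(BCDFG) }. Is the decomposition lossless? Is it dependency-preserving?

lossless but not dependency-preserving

Lossless test (chase): Rows 2 and 3 agree on F; apply F→CG and equate their CG entries. Rows 1 and 2 agree on AC; apply AC→EG and equate their EG entries. Rows 1 and 3 agree on BC; apply BC→D and equate their D entries. Rows 1 and 2 agree on A; apply A→BE and equate their BE entries. Row 2 is now all distinguished symbols — the join is lossless.
Dependency preservation: the restricted closure of {BE} across the fragments never reaches {G}, so BE → G cannot be enforced without a join — not preserved.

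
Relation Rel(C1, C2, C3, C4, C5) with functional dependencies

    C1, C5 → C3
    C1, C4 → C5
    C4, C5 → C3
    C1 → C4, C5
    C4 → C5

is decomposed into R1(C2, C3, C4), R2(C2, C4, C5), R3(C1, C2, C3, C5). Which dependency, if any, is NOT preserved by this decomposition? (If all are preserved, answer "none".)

C1 → C4, C5

Check C1 → C4, C5: no single fragment contains all of {C1, C4, C5}, and the restricted closure of {C1} across the fragments never reaches {C4, C5}.
C1, C5 → C3 is preserved.
C1, C4 → C5 is preserved.
C4, C5 → C3 is preserved.
C4 → C5 is preserved.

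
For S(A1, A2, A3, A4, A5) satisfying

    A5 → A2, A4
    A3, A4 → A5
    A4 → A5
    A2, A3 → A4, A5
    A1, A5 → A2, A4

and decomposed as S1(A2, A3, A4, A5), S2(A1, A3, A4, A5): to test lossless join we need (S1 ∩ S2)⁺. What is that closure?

A2, A3, A4, A5

S1 ∩ S2 = {A3, A4, A5}.
A5 → A2, A4 applies, adding A2
Closure: {A2, A3, A4, A5}.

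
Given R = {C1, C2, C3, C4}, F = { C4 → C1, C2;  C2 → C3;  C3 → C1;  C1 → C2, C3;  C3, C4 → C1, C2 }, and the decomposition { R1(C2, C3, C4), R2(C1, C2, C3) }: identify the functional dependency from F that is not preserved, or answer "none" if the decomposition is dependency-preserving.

C4 → C1, C2: restricted closure across fragments reaches C1, C2.
C2 → C3 lies within R1.
C3 → C1 lies within R2.
C1 → C2, C3 lies within R2.
C3, C4 → C1, C2: restricted closure across fragments reaches C1, C2.
Every dependency is enforceable on the fragments, so the decomposition is dependency-preserving.

none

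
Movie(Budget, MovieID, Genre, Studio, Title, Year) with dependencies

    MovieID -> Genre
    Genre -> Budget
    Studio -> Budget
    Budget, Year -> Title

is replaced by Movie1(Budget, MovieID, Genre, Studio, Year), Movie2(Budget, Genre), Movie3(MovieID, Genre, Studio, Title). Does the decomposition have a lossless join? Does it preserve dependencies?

lossy and not dependency-preserving

Lossless test (chase): Rows 1 and 3 agree on Genre; apply Genre→Budget and equate their Budget entries. No row becomes fully distinguished — the join is lossy.
Dependency preservation: the restricted closure of {Budget, Year} across the fragments never reaches {Title}, so Budget, Year → Title cannot be enforced without a join — not preserved.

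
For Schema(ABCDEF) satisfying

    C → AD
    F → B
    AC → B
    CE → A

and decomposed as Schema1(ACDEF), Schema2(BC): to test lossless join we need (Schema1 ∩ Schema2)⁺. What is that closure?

Schema1 ∩ Schema2 = {C}.
C → AD applies, adding AD
AC → B applies, adding B
Closure: {ABCD}.

ABCD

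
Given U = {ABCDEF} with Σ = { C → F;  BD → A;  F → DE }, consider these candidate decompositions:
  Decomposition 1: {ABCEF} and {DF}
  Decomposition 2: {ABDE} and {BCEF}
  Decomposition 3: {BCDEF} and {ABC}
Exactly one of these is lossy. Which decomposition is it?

Decomposition 1: common = {F}, closure = {DEF} → lossless.
Decomposition 2: common = {BE}, closure = {BE} → lossy.
Decomposition 3: common = {BC}, closure = {ABCDEF} → lossless.

Decomposition 2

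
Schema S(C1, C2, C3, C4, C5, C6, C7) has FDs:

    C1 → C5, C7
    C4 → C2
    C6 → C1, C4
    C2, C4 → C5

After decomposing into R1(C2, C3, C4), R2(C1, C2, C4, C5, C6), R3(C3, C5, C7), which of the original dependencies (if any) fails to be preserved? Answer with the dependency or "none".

Check C1 → C5, C7: no single fragment contains all of {C1, C5, C7}, and the restricted closure of {C1} across the fragments never reaches {C5, C7}.
C4 → C2 is preserved.
C6 → C1, C4 is preserved.
C2, C4 → C5 is preserved.

C1 → C5, C7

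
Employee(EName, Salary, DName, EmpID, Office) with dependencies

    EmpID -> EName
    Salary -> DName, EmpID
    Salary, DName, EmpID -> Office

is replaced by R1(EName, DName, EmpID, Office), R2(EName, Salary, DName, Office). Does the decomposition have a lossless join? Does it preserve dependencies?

Lossless test: (EName, DName, Office)⁺ = {EName, DName, Office}, which is a superkey of neither fragment — lossy.
Dependency preservation: the restricted closure of {Salary} across the fragments never reaches {DName, EmpID}, so Salary → DName, EmpID cannot be enforced without a join — not preserved.

lossy and not dependency-preserving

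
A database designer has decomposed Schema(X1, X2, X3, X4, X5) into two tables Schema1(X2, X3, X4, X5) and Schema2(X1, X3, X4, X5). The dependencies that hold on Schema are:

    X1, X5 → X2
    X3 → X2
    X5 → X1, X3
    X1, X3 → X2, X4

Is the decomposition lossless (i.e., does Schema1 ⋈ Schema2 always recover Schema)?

Yes

Common attributes: Schema1 ∩ Schema2 = {X3, X4, X5}.
Closure of {X3, X4, X5}: X3 → X2 applies, adding X2; X5 → X1, X3 applies, adding X1. So (X3, X4, X5)⁺ = {X1, X2, X3, X4, X5}.
This closure contains every attribute of Schema1, so Schema1 ∩ Schema2 → Schema1. The join is lossless.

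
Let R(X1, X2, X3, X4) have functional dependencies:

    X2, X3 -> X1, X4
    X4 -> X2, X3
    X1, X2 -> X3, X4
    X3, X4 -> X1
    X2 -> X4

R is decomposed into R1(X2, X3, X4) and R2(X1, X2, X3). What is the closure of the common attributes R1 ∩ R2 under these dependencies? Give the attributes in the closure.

R1 ∩ R2 = {X2, X3}.
X2, X3 → X1, X4 applies, adding X1, X4
Closure: {X1, X2, X3, X4}.

X1, X2, X3, X4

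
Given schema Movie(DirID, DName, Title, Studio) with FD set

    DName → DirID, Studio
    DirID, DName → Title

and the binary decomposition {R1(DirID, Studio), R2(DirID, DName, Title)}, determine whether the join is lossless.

Common attributes: R1 ∩ R2 = {DirID}.
No dependency enlarges {DirID}, so (DirID)⁺ = {DirID}.
The closure contains neither all of R1 = {DirID, Studio} nor all of R2 = {DirID, DName, Title}, so the common attributes are not a superkey of either fragment. The join is lossy.

No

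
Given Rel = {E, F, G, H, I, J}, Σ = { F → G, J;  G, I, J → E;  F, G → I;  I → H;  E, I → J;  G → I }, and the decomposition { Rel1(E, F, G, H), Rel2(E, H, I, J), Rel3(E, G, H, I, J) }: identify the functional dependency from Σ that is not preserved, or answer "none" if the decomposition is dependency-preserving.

none

F → G, J: restricted closure across fragments reaches G, J.
G, I, J → E lies within Rel3.
F, G → I: restricted closure across fragments reaches I.
I → H lies within Rel2.
E, I → J lies within Rel2.
G → I lies within Rel3.
Every dependency is enforceable on the fragments, so the decomposition is dependency-preserving.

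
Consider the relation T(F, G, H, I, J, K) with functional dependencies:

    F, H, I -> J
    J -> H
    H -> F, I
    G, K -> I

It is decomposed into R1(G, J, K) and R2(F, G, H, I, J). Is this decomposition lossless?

Yes

Common attributes: R1 ∩ R2 = {G, J}.
Closure of {G, J}: J → H applies, adding H; H → F, I applies, adding F, I. So (G, J)⁺ = {F, G, H, I, J}.
This closure contains every attribute of R2, so R1 ∩ R2 → R2. The join is lossless.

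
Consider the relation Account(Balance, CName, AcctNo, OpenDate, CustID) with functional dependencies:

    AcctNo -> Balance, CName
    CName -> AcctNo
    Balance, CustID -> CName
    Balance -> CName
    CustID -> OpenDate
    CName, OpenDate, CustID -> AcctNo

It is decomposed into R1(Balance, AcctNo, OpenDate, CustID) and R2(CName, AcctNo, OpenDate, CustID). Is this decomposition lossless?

Common attributes: R1 ∩ R2 = {AcctNo, OpenDate, CustID}.
Closure of {AcctNo, OpenDate, CustID}: AcctNo → Balance, CName applies, adding Balance, CName. So (AcctNo, OpenDate, CustID)⁺ = {Balance, CName, AcctNo, OpenDate, CustID}.
This closure contains every attribute of R1, so R1 ∩ R2 → R1. The join is lossless.

Yes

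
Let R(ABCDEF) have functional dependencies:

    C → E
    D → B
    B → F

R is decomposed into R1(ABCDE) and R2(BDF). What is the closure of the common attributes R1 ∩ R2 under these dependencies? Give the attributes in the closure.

BDF

R1 ∩ R2 = {BD}.
B → F applies, adding F
Closure: {BDF}.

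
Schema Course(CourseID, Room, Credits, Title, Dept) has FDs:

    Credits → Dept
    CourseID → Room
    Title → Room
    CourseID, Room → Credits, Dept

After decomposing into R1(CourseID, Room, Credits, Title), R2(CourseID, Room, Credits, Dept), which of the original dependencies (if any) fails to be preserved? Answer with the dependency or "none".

Credits → Dept lies within R2.
CourseID → Room lies within R1.
Title → Room lies within R1.
CourseID, Room → Credits, Dept lies within R2.
Every dependency is enforceable on the fragments, so the decomposition is dependency-preserving.

none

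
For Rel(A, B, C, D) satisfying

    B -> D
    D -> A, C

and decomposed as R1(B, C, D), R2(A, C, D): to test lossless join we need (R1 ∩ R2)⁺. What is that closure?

A, C, D

R1 ∩ R2 = {C, D}.
D → A, C applies, adding A
Closure: {A, C, D}.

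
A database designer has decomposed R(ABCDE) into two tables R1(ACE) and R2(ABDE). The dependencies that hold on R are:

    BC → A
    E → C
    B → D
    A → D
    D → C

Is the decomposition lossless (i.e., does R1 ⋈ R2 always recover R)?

Yes

Common attributes: R1 ∩ R2 = {AE}.
Closure of {AE}: E → C applies, adding C; A → D applies, adding D. So (AE)⁺ = {ACDE}.
This closure contains every attribute of R1, so R1 ∩ R2 → R1. The join is lossless.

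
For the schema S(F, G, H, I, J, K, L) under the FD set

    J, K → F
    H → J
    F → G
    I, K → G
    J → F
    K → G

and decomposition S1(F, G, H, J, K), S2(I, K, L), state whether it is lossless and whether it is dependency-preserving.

lossy but dependency-preserving

Lossless test: (K)⁺ = {G, K}, which is a superkey of neither fragment — lossy.
Dependency preservation: I, K → G is not contained in any single fragment, but the restricted closure of its left-hand side across the fragments still reaches the right-hand side; the remaining FDs each lie inside some fragment. All dependencies are preserved.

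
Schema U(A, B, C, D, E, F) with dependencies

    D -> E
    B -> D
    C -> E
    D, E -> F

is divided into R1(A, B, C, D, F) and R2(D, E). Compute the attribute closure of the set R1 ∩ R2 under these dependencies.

D, E, F

R1 ∩ R2 = {D}.
D → E applies, adding E
D, E → F applies, adding F
Closure: {D, E, F}.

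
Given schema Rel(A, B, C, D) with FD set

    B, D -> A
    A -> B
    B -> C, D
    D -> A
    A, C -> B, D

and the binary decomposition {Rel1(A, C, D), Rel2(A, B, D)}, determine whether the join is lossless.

Yes

Common attributes: Rel1 ∩ Rel2 = {A, D}.
Closure of {A, D}: A → B applies, adding B; B → C, D applies, adding C. So (A, D)⁺ = {A, B, C, D}.
This closure contains every attribute of Rel1, so Rel1 ∩ Rel2 → Rel1. The join is lossless.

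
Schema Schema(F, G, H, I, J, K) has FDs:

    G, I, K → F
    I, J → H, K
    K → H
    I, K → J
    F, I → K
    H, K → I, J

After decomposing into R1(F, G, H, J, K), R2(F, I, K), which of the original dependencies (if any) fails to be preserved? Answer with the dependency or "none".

I, J → H, K

Check I, J → H, K: no single fragment contains all of {H, I, J, K}, and the restricted closure of {I, J} across the fragments never reaches {H, K}.
G, I, K → F is preserved.
K → H is preserved.
I, K → J is preserved.
F, I → K is preserved.
H, K → I, J is preserved.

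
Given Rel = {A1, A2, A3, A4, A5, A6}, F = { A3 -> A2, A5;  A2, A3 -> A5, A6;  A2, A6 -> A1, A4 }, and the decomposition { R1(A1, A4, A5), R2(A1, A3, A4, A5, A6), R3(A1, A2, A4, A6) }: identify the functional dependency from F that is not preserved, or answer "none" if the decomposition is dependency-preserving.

Check A3 → A2, A5: no single fragment contains all of {A2, A3, A5}, and the restricted closure of {A3} across the fragments never reaches {A2, A5}.
A2, A3 → A5, A6 is preserved.
A2, A6 → A1, A4 is preserved.

A3 -> A2, A5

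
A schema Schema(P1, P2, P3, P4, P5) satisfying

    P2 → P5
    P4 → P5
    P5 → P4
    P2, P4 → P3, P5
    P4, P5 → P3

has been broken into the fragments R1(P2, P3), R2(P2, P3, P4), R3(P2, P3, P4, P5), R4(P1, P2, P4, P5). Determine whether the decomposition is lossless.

Yes

Chase test. Columns are P1, P2, P3, P4, P5; row i has aⱼ where attribute j ∈ Ri, else bᵢⱼ.
Initial tableau (one row per fragment):
  row 1: b11 a2 a3 b14 b15
  row 2: b21 a2 a3 a4 b25
  row 3: b31 a2 a3 a4 a5
  row 4: a1 a2 b43 a4 a5
Rows 1 and 2 agree on P2; apply P2→P5 and equate their P5 entries.
Rows 1 and 3 agree on P2; apply P2→P5 and equate their P5 entries.
Rows 1 and 2 agree on P5; apply P5→P4 and equate their P4 entries.
Rows 1 and 4 agree on P2, P4; apply P2, P4→P3, P5 and equate their P3, P5 entries.
Row 4 is now all distinguished symbols — the join is lossless.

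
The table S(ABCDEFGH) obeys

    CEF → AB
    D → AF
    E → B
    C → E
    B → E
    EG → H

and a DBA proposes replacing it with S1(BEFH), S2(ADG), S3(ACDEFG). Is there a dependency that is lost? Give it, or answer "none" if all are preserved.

EG → H

Check EG → H: no single fragment contains all of {EGH}, and the restricted closure of {EG} across the fragments never reaches {H}.
CEF → AB is preserved.
D → AF is preserved.
E → B is preserved.
C → E is preserved.
B → E is preserved.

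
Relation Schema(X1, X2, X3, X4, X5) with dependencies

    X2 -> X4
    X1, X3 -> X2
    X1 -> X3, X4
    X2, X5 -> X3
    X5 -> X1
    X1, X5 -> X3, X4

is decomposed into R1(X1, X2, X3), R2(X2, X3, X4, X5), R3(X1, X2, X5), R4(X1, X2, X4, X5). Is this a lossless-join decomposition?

Yes

Chase test. Columns are X1, X2, X3, X4, X5; row i has aⱼ where attribute j ∈ Ri, else bᵢⱼ.
Initial tableau (one row per fragment):
  row 1: a1 a2 a3 b14 b15
  row 2: b21 a2 a3 a4 a5
  row 3: a1 a2 b33 b34 a5
  row 4: a1 a2 b43 a4 a5
Rows 1 and 2 agree on X2; apply X2→X4 and equate their X4 entries.
Rows 1 and 3 agree on X2; apply X2→X4 and equate their X4 entries.
Rows 1 and 3 agree on X1; apply X1→X3, X4 and equate their X3, X4 entries.
Rows 1 and 4 agree on X1; apply X1→X3, X4 and equate their X3, X4 entries.
Rows 2 and 3 agree on X5; apply X5→X1 and equate their X1 entries.
Row 2 is now all distinguished symbols — the join is lossless.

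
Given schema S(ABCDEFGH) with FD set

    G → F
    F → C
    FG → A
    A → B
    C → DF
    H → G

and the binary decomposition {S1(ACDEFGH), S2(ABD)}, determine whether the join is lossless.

Common attributes: S1 ∩ S2 = {AD}.
Closure of {AD}: A → B applies, adding B. So (AD)⁺ = {ABD}.
This closure contains every attribute of S2, so S1 ∩ S2 → S2. The join is lossless.

Yes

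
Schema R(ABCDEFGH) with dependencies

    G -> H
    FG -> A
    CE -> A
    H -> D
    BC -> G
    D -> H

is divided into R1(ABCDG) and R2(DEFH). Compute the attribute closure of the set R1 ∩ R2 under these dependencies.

DH

R1 ∩ R2 = {D}.
D → H applies, adding H
Closure: {DH}.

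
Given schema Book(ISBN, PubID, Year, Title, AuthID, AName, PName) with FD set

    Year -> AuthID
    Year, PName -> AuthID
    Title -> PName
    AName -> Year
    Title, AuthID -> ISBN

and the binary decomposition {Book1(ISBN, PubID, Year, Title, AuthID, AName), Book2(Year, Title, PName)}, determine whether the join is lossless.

Yes

Common attributes: Book1 ∩ Book2 = {Year, Title}.
Closure of {Year, Title}: Year → AuthID applies, adding AuthID; Title → PName applies, adding PName; Title, AuthID → ISBN applies, adding ISBN. So (Year, Title)⁺ = {ISBN, Year, Title, AuthID, PName}.
This closure contains every attribute of Book2, so Book1 ∩ Book2 → Book2. The join is lossless.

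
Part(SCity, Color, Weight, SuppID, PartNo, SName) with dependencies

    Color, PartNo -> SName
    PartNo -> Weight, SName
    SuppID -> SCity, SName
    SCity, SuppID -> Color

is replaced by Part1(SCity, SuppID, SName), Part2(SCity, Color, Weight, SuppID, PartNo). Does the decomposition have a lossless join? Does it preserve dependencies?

Lossless test: (SCity, SuppID)⁺ = {SCity, Color, SuppID, SName}, which contains all of one fragment — lossless.
Dependency preservation: the restricted closure of {Color, PartNo} across the fragments never reaches {SName}, so Color, PartNo → SName cannot be enforced without a join — not preserved.

lossless but not dependency-preserving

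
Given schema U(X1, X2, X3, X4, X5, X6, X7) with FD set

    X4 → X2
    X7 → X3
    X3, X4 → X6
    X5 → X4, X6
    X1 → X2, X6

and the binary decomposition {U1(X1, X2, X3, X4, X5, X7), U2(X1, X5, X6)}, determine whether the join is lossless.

Common attributes: U1 ∩ U2 = {X1, X5}.
Closure of {X1, X5}: X5 → X4, X6 applies, adding X4, X6; X1 → X2, X6 applies, adding X2. So (X1, X5)⁺ = {X1, X2, X4, X5, X6}.
This closure contains every attribute of U2, so U1 ∩ U2 → U2. The join is lossless.

Yes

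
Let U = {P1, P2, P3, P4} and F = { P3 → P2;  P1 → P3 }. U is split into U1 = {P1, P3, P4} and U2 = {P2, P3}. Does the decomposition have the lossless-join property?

Common attributes: U1 ∩ U2 = {P3}.
Closure of {P3}: P3 → P2 applies, adding P2. So (P3)⁺ = {P2, P3}.
This closure contains every attribute of U2, so U1 ∩ U2 → U2. The join is lossless.

Yes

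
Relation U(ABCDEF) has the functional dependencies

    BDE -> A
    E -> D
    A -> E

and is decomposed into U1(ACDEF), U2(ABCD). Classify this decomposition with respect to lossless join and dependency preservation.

lossy and not dependency-preserving

Lossless test: (ACD)⁺ = {ACDE}, which is a superkey of neither fragment — lossy.
Dependency preservation: the restricted closure of {BDE} across the fragments never reaches {A}, so BDE → A cannot be enforced without a join — not preserved.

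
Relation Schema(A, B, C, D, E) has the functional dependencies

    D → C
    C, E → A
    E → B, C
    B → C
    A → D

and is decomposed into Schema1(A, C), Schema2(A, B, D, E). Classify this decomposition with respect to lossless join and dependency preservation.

lossless but not dependency-preserving

Lossless test: (A)⁺ = {A, C, D}, which contains all of one fragment — lossless.
Dependency preservation: the restricted closure of {D} across the fragments never reaches {C}, so D → C cannot be enforced without a join — not preserved.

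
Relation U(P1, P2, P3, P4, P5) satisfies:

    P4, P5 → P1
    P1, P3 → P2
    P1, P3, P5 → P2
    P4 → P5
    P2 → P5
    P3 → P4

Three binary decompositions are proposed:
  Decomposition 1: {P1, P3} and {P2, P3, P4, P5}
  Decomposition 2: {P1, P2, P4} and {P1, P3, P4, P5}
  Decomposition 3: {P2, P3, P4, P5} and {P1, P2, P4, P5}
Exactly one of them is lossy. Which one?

Decomposition 2

Decomposition 1: common = {P3}, closure = {P1, P2, P3, P4, P5} → lossless.
Decomposition 2: common = {P1, P4}, closure = {P1, P4, P5} → lossy.
Decomposition 3: common = {P2, P4, P5}, closure = {P1, P2, P4, P5} → lossless.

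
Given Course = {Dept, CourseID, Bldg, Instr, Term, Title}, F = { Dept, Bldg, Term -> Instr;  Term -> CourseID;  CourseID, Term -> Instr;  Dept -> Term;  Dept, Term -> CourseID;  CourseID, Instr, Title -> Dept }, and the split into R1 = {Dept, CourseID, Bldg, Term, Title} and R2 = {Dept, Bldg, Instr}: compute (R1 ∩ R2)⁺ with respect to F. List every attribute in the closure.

Dept, CourseID, Bldg, Instr, Term

R1 ∩ R2 = {Dept, Bldg}.
Dept → Term applies, adding Term
Dept, Term → CourseID applies, adding CourseID
Dept, Bldg, Term → Instr applies, adding Instr
Closure: {Dept, CourseID, Bldg, Instr, Term}.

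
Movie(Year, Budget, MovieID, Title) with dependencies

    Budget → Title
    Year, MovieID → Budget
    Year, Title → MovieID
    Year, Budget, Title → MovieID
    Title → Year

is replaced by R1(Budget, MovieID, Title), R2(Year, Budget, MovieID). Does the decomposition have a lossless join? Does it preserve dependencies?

lossless and dependency-preserving

Lossless test: (Budget, MovieID)⁺ = {Year, Budget, MovieID, Title}, which contains all of one fragment — lossless.
Dependency preservation: Year, Title → MovieID; Year, Budget, Title → MovieID; Title → Year are not contained in any single fragment, but the restricted closure of each left-hand side across the fragments still reaches the right-hand side; the remaining FDs each lie inside some fragment. All dependencies are preserved.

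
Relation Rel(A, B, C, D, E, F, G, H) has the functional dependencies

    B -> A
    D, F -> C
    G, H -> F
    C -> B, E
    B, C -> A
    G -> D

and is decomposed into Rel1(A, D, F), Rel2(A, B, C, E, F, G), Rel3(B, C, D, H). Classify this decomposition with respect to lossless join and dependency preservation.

lossy and not dependency-preserving

Lossless test (chase): Rows 2 and 3 agree on B; apply B→A and equate their A entries. Rows 2 and 3 agree on C; apply C→B, E and equate their B, E entries. No row becomes fully distinguished — the join is lossy.
Dependency preservation: the restricted closure of {D, F} across the fragments never reaches {C}, so D, F → C cannot be enforced without a join — not preserved.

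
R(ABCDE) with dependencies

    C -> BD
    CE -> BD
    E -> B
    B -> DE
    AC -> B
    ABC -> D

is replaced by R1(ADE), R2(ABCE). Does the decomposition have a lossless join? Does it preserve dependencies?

Lossless test: (AE)⁺ = {ABDE}, which contains all of one fragment — lossless.
Dependency preservation: C → BD; CE → BD; B → DE; ABC → D are not contained in any single fragment, but the restricted closure of each left-hand side across the fragments still reaches the right-hand side; the remaining FDs each lie inside some fragment. All dependencies are preserved.

lossless and dependency-preserving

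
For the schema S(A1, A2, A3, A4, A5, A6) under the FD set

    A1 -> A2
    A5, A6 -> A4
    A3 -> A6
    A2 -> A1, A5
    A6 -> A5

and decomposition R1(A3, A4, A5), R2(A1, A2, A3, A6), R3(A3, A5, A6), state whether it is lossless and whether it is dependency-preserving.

Lossless test (chase): Rows 1 and 2 agree on A3; apply A3→A6 and equate their A6 entries. Rows 1 and 2 agree on A6; apply A6→A5 and equate their A5 entries. Rows 1 and 2 agree on A5, A6; apply A5, A6→A4 and equate their A4 entries. Rows 1 and 3 agree on A5, A6; apply A5, A6→A4 and equate their A4 entries. Row 2 is now all distinguished symbols — the join is lossless.
Dependency preservation: the restricted closure of {A5, A6} across the fragments never reaches {A4}, so A5, A6 → A4 cannot be enforced without a join — not preserved.

lossless but not dependency-preserving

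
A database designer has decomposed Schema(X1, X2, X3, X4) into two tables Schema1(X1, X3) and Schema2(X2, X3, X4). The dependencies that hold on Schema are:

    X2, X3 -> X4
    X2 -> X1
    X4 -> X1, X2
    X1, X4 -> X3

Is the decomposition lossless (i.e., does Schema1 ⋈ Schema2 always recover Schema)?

Common attributes: Schema1 ∩ Schema2 = {X3}.
No dependency enlarges {X3}, so (X3)⁺ = {X3}.
The closure contains neither all of Schema1 = {X1, X3} nor all of Schema2 = {X2, X3, X4}, so the common attributes are not a superkey of either fragment. The join is lossy.

No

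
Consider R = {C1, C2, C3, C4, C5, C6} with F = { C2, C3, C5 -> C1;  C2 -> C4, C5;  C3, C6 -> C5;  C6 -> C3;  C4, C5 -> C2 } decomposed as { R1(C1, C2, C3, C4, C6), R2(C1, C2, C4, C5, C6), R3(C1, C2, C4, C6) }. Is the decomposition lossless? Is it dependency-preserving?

lossless and dependency-preserving

Lossless test (chase): Rows 1 and 2 agree on C2; apply C2→C4, C5 and equate their C4, C5 entries. Rows 1 and 3 agree on C2; apply C2→C4, C5 and equate their C4, C5 entries. Rows 1 and 2 agree on C6; apply C6→C3 and equate their C3 entries. Rows 1 and 3 agree on C6; apply C6→C3 and equate their C3 entries. Row 1 is now all distinguished symbols — the join is lossless.
Dependency preservation: C2, C3, C5 → C1; C3, C6 → C5 are not contained in any single fragment, but the restricted closure of each left-hand side across the fragments still reaches the right-hand side; the remaining FDs each lie inside some fragment. All dependencies are preserved.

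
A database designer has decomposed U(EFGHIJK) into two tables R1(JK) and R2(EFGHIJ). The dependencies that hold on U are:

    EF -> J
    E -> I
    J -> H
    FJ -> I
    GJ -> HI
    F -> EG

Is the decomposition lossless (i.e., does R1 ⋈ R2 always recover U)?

Common attributes: R1 ∩ R2 = {J}.
Closure of {J}: J → H applies, adding H. So (J)⁺ = {HJ}.
The closure contains neither all of R1 = {JK} nor all of R2 = {EFGHIJ}, so the common attributes are not a superkey of either fragment. The join is lossy.

No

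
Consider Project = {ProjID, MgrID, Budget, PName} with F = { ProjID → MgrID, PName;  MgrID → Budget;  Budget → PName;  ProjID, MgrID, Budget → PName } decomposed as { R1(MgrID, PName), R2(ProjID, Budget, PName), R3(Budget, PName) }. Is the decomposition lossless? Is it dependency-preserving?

Lossless test (chase): applying each FD to every pair of rows produces no changes in the tableau, so no row becomes fully distinguished — the join is lossy.
Dependency preservation: the restricted closure of {ProjID} across the fragments never reaches {MgrID, PName}, so ProjID → MgrID, PName cannot be enforced without a join — not preserved.

lossy and not dependency-preserving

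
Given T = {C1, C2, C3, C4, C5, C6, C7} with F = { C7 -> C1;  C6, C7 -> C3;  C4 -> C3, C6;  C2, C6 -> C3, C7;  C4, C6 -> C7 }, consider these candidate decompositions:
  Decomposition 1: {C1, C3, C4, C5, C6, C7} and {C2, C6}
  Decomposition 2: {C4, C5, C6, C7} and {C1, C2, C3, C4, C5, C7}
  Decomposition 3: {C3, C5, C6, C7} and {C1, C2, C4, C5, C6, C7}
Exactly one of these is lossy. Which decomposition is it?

Decomposition 1

Decomposition 1: common = {C6}, closure = {C6} → lossy.
Decomposition 2: common = {C4, C5, C7}, closure = {C1, C3, C4, C5, C6, C7} → lossless.
Decomposition 3: common = {C5, C6, C7}, closure = {C1, C3, C5, C6, C7} → lossless.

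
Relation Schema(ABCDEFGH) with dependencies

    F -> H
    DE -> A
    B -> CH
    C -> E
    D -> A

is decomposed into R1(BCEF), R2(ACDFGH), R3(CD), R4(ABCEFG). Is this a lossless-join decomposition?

Chase test. Columns are ABCDEFGH; row i has aⱼ where attribute j ∈ Ri, else bᵢⱼ.
Initial tableau (one row per fragment):
  row 1: b11 a2 a3 b14 a5 a6 b17 b18
  row 2: a1 b22 a3 a4 b25 a6 a7 a8
  row 3: b31 b32 a3 a4 b35 b36 b37 b38
  row 4: a1 a2 a3 b44 a5 a6 a7 b48
Rows 1 and 2 agree on F; apply F→H and equate their H entries.
Rows 1 and 4 agree on F; apply F→H and equate their H entries.
Rows 1 and 2 agree on C; apply C→E and equate their E entries.
Rows 1 and 3 agree on C; apply C→E and equate their E entries.
Rows 2 and 3 agree on D; apply D→A and equate their A entries.
No row becomes fully distinguished — the join is lossy.

No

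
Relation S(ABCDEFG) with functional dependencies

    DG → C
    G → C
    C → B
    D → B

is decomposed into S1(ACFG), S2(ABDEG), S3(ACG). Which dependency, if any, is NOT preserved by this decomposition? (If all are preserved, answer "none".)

Check C → B: no single fragment contains all of {BC}, and the restricted closure of {C} across the fragments never reaches {B}.
DG → C is preserved.
G → C is preserved.
D → B is preserved.

C → B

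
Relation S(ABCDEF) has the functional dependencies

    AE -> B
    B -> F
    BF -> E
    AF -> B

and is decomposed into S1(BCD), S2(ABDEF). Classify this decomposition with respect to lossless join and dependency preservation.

lossy but dependency-preserving

Lossless test: (BD)⁺ = {BDEF}, which is a superkey of neither fragment — lossy.
Dependency preservation: every FD's attributes lie within a single fragment, so each can be enforced locally — preserved.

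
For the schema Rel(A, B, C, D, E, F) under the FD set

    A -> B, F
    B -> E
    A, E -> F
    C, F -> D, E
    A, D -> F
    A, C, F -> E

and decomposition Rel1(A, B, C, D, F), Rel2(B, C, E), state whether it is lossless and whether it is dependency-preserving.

lossless but not dependency-preserving

Lossless test: (B, C)⁺ = {B, C, E}, which contains all of one fragment — lossless.
Dependency preservation: the restricted closure of {C, F} across the fragments never reaches {D, E}, so C, F → D, E cannot be enforced without a join — not preserved.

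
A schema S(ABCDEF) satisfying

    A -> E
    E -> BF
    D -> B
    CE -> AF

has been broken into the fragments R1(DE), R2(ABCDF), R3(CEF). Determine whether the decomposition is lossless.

Chase test. Columns are ABCDEF; row i has aⱼ where attribute j ∈ Ri, else bᵢⱼ.
Initial tableau (one row per fragment):
  row 1: b11 b12 b13 a4 a5 b16
  row 2: a1 a2 a3 a4 b25 a6
  row 3: b31 b32 a3 b34 a5 a6
Rows 1 and 3 agree on E; apply E→BF and equate their BF entries.
Rows 1 and 2 agree on D; apply D→B and equate their B entries.
No row becomes fully distinguished — the join is lossy.

No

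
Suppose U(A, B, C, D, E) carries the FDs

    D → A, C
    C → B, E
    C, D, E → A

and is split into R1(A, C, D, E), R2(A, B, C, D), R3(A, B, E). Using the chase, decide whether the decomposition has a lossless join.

Chase test. Columns are A, B, C, D, E; row i has aⱼ where attribute j ∈ Ri, else bᵢⱼ.
Initial tableau (one row per fragment):
  row 1: a1 b12 a3 a4 a5
  row 2: a1 a2 a3 a4 b25
  row 3: a1 a2 b33 b34 a5
Rows 1 and 2 agree on C; apply C→B, E and equate their B, E entries.
Row 1 is now all distinguished symbols — the join is lossless.

Yes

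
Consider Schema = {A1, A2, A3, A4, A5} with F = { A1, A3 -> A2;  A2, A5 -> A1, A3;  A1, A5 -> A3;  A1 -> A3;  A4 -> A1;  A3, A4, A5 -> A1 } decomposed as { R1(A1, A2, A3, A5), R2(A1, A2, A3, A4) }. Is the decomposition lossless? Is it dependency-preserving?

Lossless test: (A1, A2, A3)⁺ = {A1, A2, A3}, which is a superkey of neither fragment — lossy.
Dependency preservation: A3, A4, A5 → A1 is not contained in any single fragment, but the restricted closure of its left-hand side across the fragments still reaches the right-hand side; the remaining FDs each lie inside some fragment. All dependencies are preserved.

lossy but dependency-preserving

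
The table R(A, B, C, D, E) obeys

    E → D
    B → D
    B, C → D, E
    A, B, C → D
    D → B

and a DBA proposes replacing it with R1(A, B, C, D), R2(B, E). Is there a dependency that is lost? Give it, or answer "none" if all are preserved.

Check B, C → D, E: no single fragment contains all of {B, C, D, E}, and the restricted closure of {B, C} across the fragments never reaches {D, E}.
E → D is preserved.
B → D is preserved.
A, B, C → D is preserved.
D → B is preserved.

B, C → D, E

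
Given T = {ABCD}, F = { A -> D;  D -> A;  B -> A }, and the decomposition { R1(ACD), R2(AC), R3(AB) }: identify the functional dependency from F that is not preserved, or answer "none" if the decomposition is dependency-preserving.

none

A → D lies within R1.
D → A lies within R1.
B → A lies within R3.
Every dependency is enforceable on the fragments, so the decomposition is dependency-preserving.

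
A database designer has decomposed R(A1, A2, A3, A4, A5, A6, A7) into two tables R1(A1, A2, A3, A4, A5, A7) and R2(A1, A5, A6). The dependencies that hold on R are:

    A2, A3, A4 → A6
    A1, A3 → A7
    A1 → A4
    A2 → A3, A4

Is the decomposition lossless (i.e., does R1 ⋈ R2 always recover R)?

No

Common attributes: R1 ∩ R2 = {A1, A5}.
Closure of {A1, A5}: A1 → A4 applies, adding A4. So (A1, A5)⁺ = {A1, A4, A5}.
The closure contains neither all of R1 = {A1, A2, A3, A4, A5, A7} nor all of R2 = {A1, A5, A6}, so the common attributes are not a superkey of either fragment. The join is lossy.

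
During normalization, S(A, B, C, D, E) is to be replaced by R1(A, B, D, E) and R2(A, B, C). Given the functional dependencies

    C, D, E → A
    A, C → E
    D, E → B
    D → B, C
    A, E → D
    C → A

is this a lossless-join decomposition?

Common attributes: R1 ∩ R2 = {A, B}.
No dependency enlarges {A, B}, so (A, B)⁺ = {A, B}.
The closure contains neither all of R1 = {A, B, D, E} nor all of R2 = {A, B, C}, so the common attributes are not a superkey of either fragment. The join is lossy.

No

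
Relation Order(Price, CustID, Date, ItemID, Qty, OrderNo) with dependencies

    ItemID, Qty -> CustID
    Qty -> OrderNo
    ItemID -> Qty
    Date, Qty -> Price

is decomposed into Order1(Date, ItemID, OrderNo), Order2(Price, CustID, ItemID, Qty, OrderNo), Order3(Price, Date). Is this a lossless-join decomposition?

Chase test. Columns are Price, CustID, Date, ItemID, Qty, OrderNo; row i has aⱼ where attribute j ∈ Orderi, else bᵢⱼ.
Initial tableau (one row per fragment):
  row 1: b11 b12 a3 a4 b15 a6
  row 2: a1 a2 b23 a4 a5 a6
  row 3: a1 b32 a3 b34 b35 b36
Rows 1 and 2 agree on ItemID; apply ItemID→Qty and equate their Qty entries.
Rows 1 and 2 agree on ItemID, Qty; apply ItemID, Qty→CustID and equate their CustID entries.
No row becomes fully distinguished — the join is lossy.

No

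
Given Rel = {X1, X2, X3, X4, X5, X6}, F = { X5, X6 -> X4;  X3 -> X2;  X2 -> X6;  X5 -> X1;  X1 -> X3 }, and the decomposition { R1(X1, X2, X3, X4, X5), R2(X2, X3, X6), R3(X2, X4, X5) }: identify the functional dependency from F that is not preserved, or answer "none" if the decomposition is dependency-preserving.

X5, X6 → X4: restricted closure across fragments reaches X4.
X3 → X2 lies within R1.
X2 → X6 lies within R2.
X5 → X1 lies within R1.
X1 → X3 lies within R1.
Every dependency is enforceable on the fragments, so the decomposition is dependency-preserving.

none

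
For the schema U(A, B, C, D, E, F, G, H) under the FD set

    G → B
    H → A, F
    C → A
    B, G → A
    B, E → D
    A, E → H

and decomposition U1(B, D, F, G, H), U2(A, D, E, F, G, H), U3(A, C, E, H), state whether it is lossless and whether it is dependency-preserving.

Lossless test (chase): Rows 1 and 2 agree on G; apply G→B and equate their B entries. Rows 1 and 2 agree on H; apply H→A, F and equate their A, F entries. Rows 1 and 3 agree on H; apply H→A, F and equate their A, F entries. No row becomes fully distinguished — the join is lossy.
Dependency preservation: the restricted closure of {B, E} across the fragments never reaches {D}, so B, E → D cannot be enforced without a join — not preserved.

lossy and not dependency-preserving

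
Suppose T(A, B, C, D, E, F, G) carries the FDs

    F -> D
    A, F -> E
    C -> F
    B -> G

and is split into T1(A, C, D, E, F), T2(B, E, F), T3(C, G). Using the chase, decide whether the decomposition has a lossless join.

Chase test. Columns are A, B, C, D, E, F, G; row i has aⱼ where attribute j ∈ Ti, else bᵢⱼ.
Initial tableau (one row per fragment):
  row 1: a1 b12 a3 a4 a5 a6 b17
  row 2: b21 a2 b23 b24 a5 a6 b27
  row 3: b31 b32 a3 b34 b35 b36 a7
Rows 1 and 2 agree on F; apply F→D and equate their D entries.
Rows 1 and 3 agree on C; apply C→F and equate their F entries.
Rows 1 and 3 agree on F; apply F→D and equate their D entries.
No row becomes fully distinguished — the join is lossy.

No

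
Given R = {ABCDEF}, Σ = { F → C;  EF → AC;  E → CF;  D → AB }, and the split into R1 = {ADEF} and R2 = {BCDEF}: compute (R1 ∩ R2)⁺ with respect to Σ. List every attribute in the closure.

R1 ∩ R2 = {DEF}.
F → C applies, adding C
EF → AC applies, adding A
D → AB applies, adding B
Closure: {ABCDEF}.

ABCDEF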